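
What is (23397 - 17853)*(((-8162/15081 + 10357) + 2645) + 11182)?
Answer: 61271404656/457 ≈ 1.3407e+8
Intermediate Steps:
(23397 - 17853)*(((-8162/15081 + 10357) + 2645) + 11182) = 5544*(((-8162*1/15081 + 10357) + 2645) + 11182) = 5544*(((-742/1371 + 10357) + 2645) + 11182) = 5544*((14198705/1371 + 2645) + 11182) = 5544*(17825000/1371 + 11182) = 5544*(33155522/1371) = 61271404656/457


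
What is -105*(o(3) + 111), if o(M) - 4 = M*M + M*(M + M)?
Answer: -14910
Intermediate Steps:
o(M) = 4 + 3*M² (o(M) = 4 + (M*M + M*(M + M)) = 4 + (M² + M*(2*M)) = 4 + (M² + 2*M²) = 4 + 3*M²)
-105*(o(3) + 111) = -105*((4 + 3*3²) + 111) = -105*((4 + 3*9) + 111) = -105*((4 + 27) + 111) = -105*(31 + 111) = -105*142 = -14910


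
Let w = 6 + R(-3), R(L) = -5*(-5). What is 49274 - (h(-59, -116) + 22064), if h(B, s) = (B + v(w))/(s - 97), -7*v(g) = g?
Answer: 13523222/497 ≈ 27210.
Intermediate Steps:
R(L) = 25
w = 31 (w = 6 + 25 = 31)
v(g) = -g/7
h(B, s) = (-31/7 + B)/(-97 + s) (h(B, s) = (B - ⅐*31)/(s - 97) = (B - 31/7)/(-97 + s) = (-31/7 + B)/(-97 + s))
49274 - (h(-59, -116) + 22064) = 49274 - ((-31/7 - 59)/(-97 - 116) + 22064) = 49274 - (-444/7/(-213) + 22064) = 49274 - (-1/213*(-444/7) + 22064) = 49274 - (148/497 + 22064) = 49274 - 1*10965956/497 = 49274 - 10965956/497 = 13523222/497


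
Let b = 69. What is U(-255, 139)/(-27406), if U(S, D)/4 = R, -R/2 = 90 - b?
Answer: 84/13703 ≈ 0.0061300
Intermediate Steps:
R = -42 (R = -2*(90 - 1*69) = -2*(90 - 69) = -2*21 = -42)
U(S, D) = -168 (U(S, D) = 4*(-42) = -168)
U(-255, 139)/(-27406) = -168/(-27406) = -168*(-1/27406) = 84/13703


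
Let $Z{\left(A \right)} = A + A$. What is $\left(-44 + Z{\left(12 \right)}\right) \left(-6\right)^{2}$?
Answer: $-720$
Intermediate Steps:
$Z{\left(A \right)} = 2 A$
$\left(-44 + Z{\left(12 \right)}\right) \left(-6\right)^{2} = \left(-44 + 2 \cdot 12\right) \left(-6\right)^{2} = \left(-44 + 24\right) 36 = \left(-20\right) 36 = -720$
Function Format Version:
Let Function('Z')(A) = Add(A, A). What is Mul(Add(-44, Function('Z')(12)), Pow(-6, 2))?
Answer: -720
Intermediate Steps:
Function('Z')(A) = Mul(2, A)
Mul(Add(-44, Function('Z')(12)), Pow(-6, 2)) = Mul(Add(-44, Mul(2, 12)), Pow(-6, 2)) = Mul(Add(-44, 24), 36) = Mul(-20, 36) = -720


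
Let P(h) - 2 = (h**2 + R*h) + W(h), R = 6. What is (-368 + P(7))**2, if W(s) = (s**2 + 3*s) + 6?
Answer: 39601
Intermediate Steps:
W(s) = 6 + s**2 + 3*s
P(h) = 8 + 2*h**2 + 9*h (P(h) = 2 + ((h**2 + 6*h) + (6 + h**2 + 3*h)) = 2 + (6 + 2*h**2 + 9*h) = 8 + 2*h**2 + 9*h)
(-368 + P(7))**2 = (-368 + (8 + 2*7**2 + 9*7))**2 = (-368 + (8 + 2*49 + 63))**2 = (-368 + (8 + 98 + 63))**2 = (-368 + 169)**2 = (-199)**2 = 39601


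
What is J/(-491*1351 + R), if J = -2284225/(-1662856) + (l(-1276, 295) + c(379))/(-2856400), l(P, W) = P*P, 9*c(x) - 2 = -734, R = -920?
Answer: -715757494681/591580286311474200 ≈ -1.2099e-6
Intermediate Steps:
c(x) = -244/3 (c(x) = 2/9 + (⅑)*(-734) = 2/9 - 734/9 = -244/3)
l(P, W) = P²
J = 715757494681/890584102200 (J = -2284225/(-1662856) + ((-1276)² - 244/3)/(-2856400) = -2284225*(-1/1662856) + (1628176 - 244/3)*(-1/2856400) = 2284225/1662856 + (4884284/3)*(-1/2856400) = 2284225/1662856 - 1221071/2142300 = 715757494681/890584102200 ≈ 0.80369)
J/(-491*1351 + R) = 715757494681/(890584102200*(-491*1351 - 920)) = 715757494681/(890584102200*(-663341 - 920)) = (715757494681/890584102200)/(-664261) = (715757494681/890584102200)*(-1/664261) = -715757494681/591580286311474200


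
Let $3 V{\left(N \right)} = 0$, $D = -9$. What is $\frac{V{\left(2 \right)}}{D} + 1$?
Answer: $1$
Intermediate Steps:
$V{\left(N \right)} = 0$ ($V{\left(N \right)} = \frac{1}{3} \cdot 0 = 0$)
$\frac{V{\left(2 \right)}}{D} + 1 = \frac{1}{-9} \cdot 0 + 1 = \left(- \frac{1}{9}\right) 0 + 1 = 0 + 1 = 1$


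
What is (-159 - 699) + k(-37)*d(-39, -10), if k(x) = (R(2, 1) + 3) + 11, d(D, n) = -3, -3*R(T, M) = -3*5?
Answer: -915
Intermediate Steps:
R(T, M) = 5 (R(T, M) = -(-1)*5 = -⅓*(-15) = 5)
k(x) = 19 (k(x) = (5 + 3) + 11 = 8 + 11 = 19)
(-159 - 699) + k(-37)*d(-39, -10) = (-159 - 699) + 19*(-3) = -858 - 57 = -915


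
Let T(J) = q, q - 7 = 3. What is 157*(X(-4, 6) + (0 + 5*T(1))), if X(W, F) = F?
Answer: 8792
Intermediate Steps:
q = 10 (q = 7 + 3 = 10)
T(J) = 10
157*(X(-4, 6) + (0 + 5*T(1))) = 157*(6 + (0 + 5*10)) = 157*(6 + (0 + 50)) = 157*(6 + 50) = 157*56 = 8792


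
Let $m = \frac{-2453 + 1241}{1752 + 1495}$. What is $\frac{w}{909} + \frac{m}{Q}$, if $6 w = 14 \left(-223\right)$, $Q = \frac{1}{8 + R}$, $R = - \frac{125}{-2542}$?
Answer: $- \frac{40255219739}{11254157199} \approx -3.5769$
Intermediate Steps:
$m = - \frac{1212}{3247} \approx -0.37327$
$R = \frac{125}{2542}$ ($R = \left(-125\right) \left(- \frac{1}{2542}\right) = \frac{125}{2542} \approx 0.049174$)
$Q = \frac{2542}{20461}$ ($Q = \frac{1}{8 + \frac{125}{2542}} = \frac{1}{\frac{20461}{2542}} = \frac{2542}{20461} \approx 0.12424$)
$w = - \frac{1561}{3}$ ($w = \frac{14 \left(-223\right)}{6} = \frac{1}{6} \left(-3122\right) = - \frac{1561}{3} \approx -520.33$)
$\frac{w}{909} + \frac{m}{Q} = - \frac{1561}{3 \cdot 909} - \frac{1212}{3247 \cdot \frac{2542}{20461}} = \left(- \frac{1561}{3}\right) \frac{1}{909} - \frac{12399366}{4126937} = - \frac{1561}{2727} - \frac{12399366}{4126937} = - \frac{40255219739}{11254157199}$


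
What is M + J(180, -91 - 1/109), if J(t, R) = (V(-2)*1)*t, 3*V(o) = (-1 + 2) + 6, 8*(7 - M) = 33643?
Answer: -30227/8 ≈ -3778.4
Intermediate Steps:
M = -33587/8 (M = 7 - ⅛*33643 = 7 - 33643/8 = -33587/8 ≈ -4198.4)
V(o) = 7/3 (V(o) = ((-1 + 2) + 6)/3 = (1 + 6)/3 = (⅓)*7 = 7/3)
J(t, R) = 7*t/3 (J(t, R) = ((7/3)*1)*t = 7*t/3)
M + J(180, -91 - 1/109) = -33587/8 + (7/3)*180 = -33587/8 + 420 = -30227/8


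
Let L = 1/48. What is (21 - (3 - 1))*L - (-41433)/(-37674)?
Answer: -10103/14352 ≈ -0.70394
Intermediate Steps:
L = 1/48 ≈ 0.020833
(21 - (3 - 1))*L - (-41433)/(-37674) = (21 - (3 - 1))*(1/48) - (-41433)/(-37674) = (21 - 2)*(1/48) - (-41433)*(-1)/37674 = (21 - 1*2)*(1/48) - 1*1973/1794 = (21 - 2)*(1/48) - 1973/1794 = 19*(1/48) - 1973/1794 = 19/48 - 1973/1794 = -10103/14352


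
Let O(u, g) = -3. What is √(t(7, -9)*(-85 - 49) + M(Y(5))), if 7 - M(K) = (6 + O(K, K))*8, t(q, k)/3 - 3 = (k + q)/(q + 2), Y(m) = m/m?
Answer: I*√10203/3 ≈ 33.67*I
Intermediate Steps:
Y(m) = 1
t(q, k) = 9 + 3*(k + q)/(2 + q) (t(q, k) = 9 + 3*((k + q)/(q + 2)) = 9 + 3*((k + q)/(2 + q)) = 9 + 3*(k + q)/(2 + q))
M(K) = -17 (M(K) = 7 - (6 - 3)*8 = 7 - 3*8 = 7 - 1*24 = 7 - 24 = -17)
√(t(7, -9)*(-85 - 49) + M(Y(5))) = √((3*(6 - 9 + 4*7)/(2 + 7))*(-85 - 49) - 17) = √((3*(6 - 9 + 28)/9)*(-134) - 17) = √((3*(⅑)*25)*(-134) - 17) = √((25/3)*(-134) - 17) = √(-3350/3 - 17) = √(-3401/3) = I*√10203/3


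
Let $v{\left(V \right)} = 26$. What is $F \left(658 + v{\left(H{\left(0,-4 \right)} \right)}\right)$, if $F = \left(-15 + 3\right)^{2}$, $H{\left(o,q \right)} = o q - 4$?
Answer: $98496$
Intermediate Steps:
$H{\left(o,q \right)} = -4 + o q$
$F = 144$ ($F = \left(-12\right)^{2} = 144$)
$F \left(658 + v{\left(H{\left(0,-4 \right)} \right)}\right) = 144 \left(658 + 26\right) = 144 \cdot 684 = 98496$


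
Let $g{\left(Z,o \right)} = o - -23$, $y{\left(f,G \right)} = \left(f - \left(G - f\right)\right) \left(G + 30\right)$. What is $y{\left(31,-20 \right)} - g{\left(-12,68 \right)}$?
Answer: $729$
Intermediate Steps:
$y{\left(f,G \right)} = \left(30 + G\right) \left(- G + 2 f\right)$ ($y{\left(f,G \right)} = \left(- G + 2 f\right) \left(30 + G\right) = \left(30 + G\right) \left(- G + 2 f\right)$)
$g{\left(Z,o \right)} = 23 + o$ ($g{\left(Z,o \right)} = o + 23 = 23 + o$)
$y{\left(31,-20 \right)} - g{\left(-12,68 \right)} = \left(- \left(-20\right)^{2} - -600 + 60 \cdot 31 + 2 \left(-20\right) 31\right) - \left(23 + 68\right) = \left(\left(-1\right) 400 + 600 + 1860 - 1240\right) - 91 = \left(-400 + 600 + 1860 - 1240\right) - 91 = 820 - 91 = 729$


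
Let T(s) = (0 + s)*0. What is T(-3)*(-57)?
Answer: 0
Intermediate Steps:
T(s) = 0 (T(s) = s*0 = 0)
T(-3)*(-57) = 0*(-57) = 0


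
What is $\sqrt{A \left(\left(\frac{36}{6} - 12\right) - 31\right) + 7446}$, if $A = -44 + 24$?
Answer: $\sqrt{8186} \approx 90.477$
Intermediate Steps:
$A = -20$
$\sqrt{A \left(\left(\frac{36}{6} - 12\right) - 31\right) + 7446} = \sqrt{- 20 \left(\left(\frac{36}{6} - 12\right) - 31\right) + 7446} = \sqrt{- 20 \left(\left(36 \cdot \frac{1}{6} - 12\right) - 31\right) + 7446} = \sqrt{- 20 \left(\left(6 - 12\right) - 31\right) + 7446} = \sqrt{- 20 \left(-6 - 31\right) + 7446} = \sqrt{\left(-20\right) \left(-37\right) + 7446} = \sqrt{740 + 7446} = \sqrt{8186}$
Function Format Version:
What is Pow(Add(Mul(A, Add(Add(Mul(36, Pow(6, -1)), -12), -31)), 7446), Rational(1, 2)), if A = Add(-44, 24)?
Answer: Pow(8186, Rational(1, 2)) ≈ 90.477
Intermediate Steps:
A = -20
Pow(Add(Mul(A, Add(Add(Mul(36, Pow(6, -1)), -12), -31)), 7446), Rational(1, 2)) = Pow(Add(Mul(-20, Add(Add(Mul(36, Pow(6, -1)), -12), -31)), 7446), Rational(1, 2)) = Pow(Add(Mul(-20, Add(Add(Mul(36, Rational(1, 6)), -12), -31)), 7446), Rational(1, 2)) = Pow(Add(Mul(-20, Add(Add(6, -12), -31)), 7446), Rational(1, 2)) = Pow(Add(Mul(-20, Add(-6, -31)), 7446), Rational(1, 2)) = Pow(Add(Mul(-20, -37), 7446), Rational(1, 2)) = Pow(Add(740, 7446), Rational(1, 2)) = Pow(8186, Rational(1, 2))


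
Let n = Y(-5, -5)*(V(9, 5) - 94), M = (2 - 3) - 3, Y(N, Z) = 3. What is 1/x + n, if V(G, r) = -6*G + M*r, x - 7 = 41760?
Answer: -21050567/41767 ≈ -504.00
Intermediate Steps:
M = -4 (M = -1 - 3 = -4)
x = 41767 (x = 7 + 41760 = 41767)
V(G, r) = -6*G - 4*r
n = -504 (n = 3*((-6*9 - 4*5) - 94) = 3*((-54 - 20) - 94) = 3*(-74 - 94) = 3*(-168) = -504)
1/x + n = 1/41767 - 504 = -21050567/41767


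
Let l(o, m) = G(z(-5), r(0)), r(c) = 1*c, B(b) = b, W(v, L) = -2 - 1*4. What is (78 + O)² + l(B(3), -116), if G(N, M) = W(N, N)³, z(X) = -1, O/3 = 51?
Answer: 53145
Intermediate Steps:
W(v, L) = -6 (W(v, L) = -2 - 4 = -6)
O = 153 (O = 3*51 = 153)
r(c) = c
G(N, M) = -216 (G(N, M) = (-6)³ = -216)
l(o, m) = -216
(78 + O)² + l(B(3), -116) = (78 + 153)² - 216 = 231² - 216 = 53361 - 216 = 53145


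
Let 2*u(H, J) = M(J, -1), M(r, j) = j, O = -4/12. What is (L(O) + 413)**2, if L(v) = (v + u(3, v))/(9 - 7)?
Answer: 24512401/144 ≈ 1.7023e+5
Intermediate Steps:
O = -1/3 (O = -4*1/12 = -1/3 ≈ -0.33333)
u(H, J) = -1/2 (u(H, J) = (1/2)*(-1) = -1/2)
L(v) = -1/4 + v/2 (L(v) = (v - 1/2)/(9 - 7) = (-1/2 + v)/2 = (-1/2 + v)*(1/2) = -1/4 + v/2)
(L(O) + 413)**2 = ((-1/4 + (1/2)*(-1/3)) + 413)**2 = ((-1/4 - 1/6) + 413)**2 = (-5/12 + 413)**2 = (4951/12)**2 = 24512401/144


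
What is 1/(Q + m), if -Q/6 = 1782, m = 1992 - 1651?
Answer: -1/10351 ≈ -9.6609e-5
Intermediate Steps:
m = 341
Q = -10692 (Q = -6*1782 = -10692)
1/(Q + m) = 1/(-10692 + 341) = 1/(-10351) = -1/10351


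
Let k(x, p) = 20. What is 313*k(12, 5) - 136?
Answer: 6124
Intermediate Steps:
313*k(12, 5) - 136 = 313*20 - 136 = 6260 - 136 = 6124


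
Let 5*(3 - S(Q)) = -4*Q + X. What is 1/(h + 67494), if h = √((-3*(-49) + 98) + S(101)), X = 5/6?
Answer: 2024820/136663191221 - √295770/136663191221 ≈ 1.4812e-5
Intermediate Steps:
X = ⅚ (X = 5*(⅙) = ⅚ ≈ 0.83333)
S(Q) = 17/6 + 4*Q/5 (S(Q) = 3 - (-4*Q + ⅚)/5 = 3 - (⅚ - 4*Q)/5 = 3 + (-⅙ + 4*Q/5) = 17/6 + 4*Q/5)
h = √295770/30 (h = √((-3*(-49) + 98) + (17/6 + (⅘)*101)) = √((147 + 98) + (17/6 + 404/5)) = √(245 + 2509/30) = √(9859/30) = √295770/30 ≈ 18.128)
1/(h + 67494) = 1/(√295770/30 + 67494) = 1/(67494 + √295770/30)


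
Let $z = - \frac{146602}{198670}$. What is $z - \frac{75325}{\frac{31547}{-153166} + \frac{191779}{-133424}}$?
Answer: $\frac{76454099306249960079}{1667991064977035} \approx 45836.0$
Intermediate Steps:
$z = - \frac{73301}{99335}$ ($z = \left(-146602\right) \frac{1}{198670} = - \frac{73301}{99335} \approx -0.73792$)
$z - \frac{75325}{\frac{31547}{-153166} + \frac{191779}{-133424}} = - \frac{73301}{99335} - \frac{75325}{\frac{31547}{-153166} + \frac{191779}{-133424}} = - \frac{73301}{99335} - \frac{75325}{31547 \left(- \frac{1}{153166}\right) + 191779 \left(- \frac{1}{133424}\right)} = - \frac{73301}{99335} - \frac{75325}{- \frac{31547}{153166} - \frac{191779}{133424}} = - \frac{73301}{99335} - \frac{75325}{- \frac{16791574621}{10218010192}} = - \frac{73301}{99335} - 75325 \left(- \frac{10218010192}{16791574621}\right) = - \frac{73301}{99335} - - \frac{769671617712400}{16791574621} = - \frac{73301}{99335} + \frac{769671617712400}{16791574621} = \frac{76454099306249960079}{1667991064977035}$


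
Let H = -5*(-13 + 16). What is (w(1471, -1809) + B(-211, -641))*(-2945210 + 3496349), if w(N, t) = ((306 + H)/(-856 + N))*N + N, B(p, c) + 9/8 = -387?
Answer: 1607898981129/1640 ≈ 9.8043e+8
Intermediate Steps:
B(p, c) = -3105/8 (B(p, c) = -9/8 - 387 = -3105/8)
H = -15 (H = -5*3 = -15)
w(N, t) = N + 291*N/(-856 + N) (w(N, t) = ((306 - 15)/(-856 + N))*N + N = (291/(-856 + N))*N + N = 291*N/(-856 + N) + N = N + 291*N/(-856 + N))
(w(1471, -1809) + B(-211, -641))*(-2945210 + 3496349) = (1471*(-565 + 1471)/(-856 + 1471) - 3105/8)*(-2945210 + 3496349) = (1471*906/615 - 3105/8)*551139 = (1471*(1/615)*906 - 3105/8)*551139 = (444242/205 - 3105/8)*551139 = (2917411/1640)*551139 = 1607898981129/1640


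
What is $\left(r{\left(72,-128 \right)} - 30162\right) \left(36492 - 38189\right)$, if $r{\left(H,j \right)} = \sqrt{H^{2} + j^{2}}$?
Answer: $51184914 - 13576 \sqrt{337} \approx 5.0936 \cdot 10^{7}$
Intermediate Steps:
$\left(r{\left(72,-128 \right)} - 30162\right) \left(36492 - 38189\right) = \left(\sqrt{72^{2} + \left(-128\right)^{2}} - 30162\right) \left(36492 - 38189\right) = \left(\sqrt{5184 + 16384} - 30162\right) \left(-1697\right) = \left(\sqrt{21568} - 30162\right) \left(-1697\right) = \left(8 \sqrt{337} - 30162\right) \left(-1697\right) = \left(-30162 + 8 \sqrt{337}\right) \left(-1697\right) = 51184914 - 13576 \sqrt{337}$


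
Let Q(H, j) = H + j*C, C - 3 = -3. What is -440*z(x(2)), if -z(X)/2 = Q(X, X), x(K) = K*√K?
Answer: 1760*√2 ≈ 2489.0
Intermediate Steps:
C = 0 (C = 3 - 3 = 0)
Q(H, j) = H (Q(H, j) = H + j*0 = H + 0 = H)
x(K) = K^(3/2)
z(X) = -2*X
-440*z(x(2)) = -(-880)*2^(3/2) = -(-880)*2*√2 = -(-1760)*√2 = 1760*√2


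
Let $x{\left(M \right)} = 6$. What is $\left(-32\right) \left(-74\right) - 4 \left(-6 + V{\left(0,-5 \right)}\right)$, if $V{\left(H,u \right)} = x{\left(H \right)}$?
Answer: $2368$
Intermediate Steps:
$V{\left(H,u \right)} = 6$
$\left(-32\right) \left(-74\right) - 4 \left(-6 + V{\left(0,-5 \right)}\right) = \left(-32\right) \left(-74\right) - 4 \left(-6 + 6\right) = 2368 - 0 = 2368 + 0 = 2368$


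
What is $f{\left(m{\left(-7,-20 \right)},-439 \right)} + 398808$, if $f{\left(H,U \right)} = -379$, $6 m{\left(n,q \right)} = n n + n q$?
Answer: $398429$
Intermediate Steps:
$m{\left(n,q \right)} = \frac{n^{2}}{6} + \frac{n q}{6}$ ($m{\left(n,q \right)} = \frac{n n + n q}{6} = \frac{n^{2} + n q}{6} = \frac{n^{2}}{6} + \frac{n q}{6}$)
$f{\left(m{\left(-7,-20 \right)},-439 \right)} + 398808 = -379 + 398808 = 398429$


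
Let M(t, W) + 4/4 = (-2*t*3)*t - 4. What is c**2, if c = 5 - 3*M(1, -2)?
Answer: 1444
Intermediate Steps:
M(t, W) = -5 - 6*t**2 (M(t, W) = -1 + ((-2*t*3)*t - 4) = -1 + ((-6*t)*t - 4) = -1 + (-6*t**2 - 4) = -1 + (-4 - 6*t**2) = -5 - 6*t**2)
c = 38 (c = 5 - 3*(-5 - 6*1**2) = 5 - 3*(-5 - 6*1) = 5 - 3*(-5 - 6) = 5 - 3*(-11) = 5 + 33 = 38)
c**2 = 38**2 = 1444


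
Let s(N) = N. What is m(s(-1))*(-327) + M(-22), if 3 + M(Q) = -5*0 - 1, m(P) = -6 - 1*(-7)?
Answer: -331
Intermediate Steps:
m(P) = 1 (m(P) = -6 + 7 = 1)
M(Q) = -4 (M(Q) = -3 + (-5*0 - 1) = -3 + (0 - 1) = -3 - 1 = -4)
m(s(-1))*(-327) + M(-22) = 1*(-327) - 4 = -327 - 4 = -331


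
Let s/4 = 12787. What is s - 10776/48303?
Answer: 823530356/16101 ≈ 51148.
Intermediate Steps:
s = 51148 (s = 4*12787 = 51148)
s - 10776/48303 = 51148 - 10776/48303 = 51148 - 10776*1/48303 = 51148 - 3592/16101 = 823530356/16101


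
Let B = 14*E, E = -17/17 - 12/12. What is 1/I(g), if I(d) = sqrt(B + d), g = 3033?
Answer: sqrt(3005)/3005 ≈ 0.018242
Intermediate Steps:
E = -2 (E = -17*1/17 - 12*1/12 = -1 - 1 = -2)
B = -28 (B = 14*(-2) = -28)
I(d) = sqrt(-28 + d)
1/I(g) = 1/(sqrt(-28 + 3033)) = 1/(sqrt(3005)) = sqrt(3005)/3005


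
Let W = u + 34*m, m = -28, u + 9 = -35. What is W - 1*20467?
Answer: -21463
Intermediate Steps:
u = -44 (u = -9 - 35 = -44)
W = -996 (W = -44 + 34*(-28) = -44 - 952 = -996)
W - 1*20467 = -996 - 1*20467 = -996 - 20467 = -21463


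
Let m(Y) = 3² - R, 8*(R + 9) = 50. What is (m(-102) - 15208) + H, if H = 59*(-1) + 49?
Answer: -60825/4 ≈ -15206.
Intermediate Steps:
R = -11/4 (R = -9 + (⅛)*50 = -9 + 25/4 = -11/4 ≈ -2.7500)
H = -10 (H = -59 + 49 = -10)
m(Y) = 47/4 (m(Y) = 3² - 1*(-11/4) = 9 + 11/4 = 47/4)
(m(-102) - 15208) + H = (47/4 - 15208) - 10 = -60785/4 - 10 = -60825/4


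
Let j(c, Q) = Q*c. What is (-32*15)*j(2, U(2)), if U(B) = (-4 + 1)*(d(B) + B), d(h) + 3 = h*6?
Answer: 31680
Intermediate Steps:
d(h) = -3 + 6*h (d(h) = -3 + h*6 = -3 + 6*h)
U(B) = 9 - 21*B (U(B) = (-4 + 1)*((-3 + 6*B) + B) = -3*(-3 + 7*B) = 9 - 21*B)
(-32*15)*j(2, U(2)) = (-32*15)*((9 - 21*2)*2) = -480*(9 - 42)*2 = -(-15840)*2 = -480*(-66) = 31680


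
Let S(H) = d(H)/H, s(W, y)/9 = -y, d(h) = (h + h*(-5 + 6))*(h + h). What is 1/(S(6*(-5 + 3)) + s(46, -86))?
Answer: 1/726 ≈ 0.0013774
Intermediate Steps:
d(h) = 4*h² (d(h) = (h + h*1)*(2*h) = (h + h)*(2*h) = (2*h)*(2*h) = 4*h²)
s(W, y) = -9*y (s(W, y) = 9*(-y) = -9*y)
S(H) = 4*H (S(H) = (4*H²)/H = 4*H)
1/(S(6*(-5 + 3)) + s(46, -86)) = 1/(4*(6*(-5 + 3)) - 9*(-86)) = 1/(4*(6*(-2)) + 774) = 1/(4*(-12) + 774) = 1/(-48 + 774) = 1/726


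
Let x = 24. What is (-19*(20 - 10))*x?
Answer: -4560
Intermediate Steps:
(-19*(20 - 10))*x = -19*(20 - 10)*24 = -19*10*24 = -190*24 = -4560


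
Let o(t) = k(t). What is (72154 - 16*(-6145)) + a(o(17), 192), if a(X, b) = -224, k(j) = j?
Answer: 170250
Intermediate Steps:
o(t) = t
(72154 - 16*(-6145)) + a(o(17), 192) = (72154 - 16*(-6145)) - 224 = (72154 + 98320) - 224 = 170474 - 224 = 170250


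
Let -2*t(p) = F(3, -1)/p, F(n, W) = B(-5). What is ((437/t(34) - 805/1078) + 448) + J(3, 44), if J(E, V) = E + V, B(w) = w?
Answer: 4956839/770 ≈ 6437.5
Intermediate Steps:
F(n, W) = -5
t(p) = 5/(2*p) (t(p) = -(-5)/(2*p) = 5/(2*p))
((437/t(34) - 805/1078) + 448) + J(3, 44) = ((437/(((5/2)/34)) - 805/1078) + 448) + (3 + 44) = ((437/(((5/2)*(1/34))) - 805*1/1078) + 448) + 47 = ((437/(5/68) - 115/154) + 448) + 47 = ((437*(68/5) - 115/154) + 448) + 47 = ((29716/5 - 115/154) + 448) + 47 = (4575689/770 + 448) + 47 = 4920649/770 + 47 = 4956839/770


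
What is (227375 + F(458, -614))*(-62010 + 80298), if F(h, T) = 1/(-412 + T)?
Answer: 237019336984/57 ≈ 4.1582e+9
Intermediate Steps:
(227375 + F(458, -614))*(-62010 + 80298) = (227375 + 1/(-412 - 614))*(-62010 + 80298) = (227375 + 1/(-1026))*18288 = (227375 - 1/1026)*18288 = (233286749/1026)*18288 = 237019336984/57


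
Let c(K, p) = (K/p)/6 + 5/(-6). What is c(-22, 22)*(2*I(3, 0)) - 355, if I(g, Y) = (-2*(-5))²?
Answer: -555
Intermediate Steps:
c(K, p) = -⅚ + K/(6*p) (c(K, p) = (K/p)*(⅙) + 5*(-⅙) = K/(6*p) - ⅚ = -⅚ + K/(6*p))
I(g, Y) = 100 (I(g, Y) = 10² = 100)
c(-22, 22)*(2*I(3, 0)) - 355 = ((⅙)*(-22 - 5*22)/22)*(2*100) - 355 = ((⅙)*(1/22)*(-22 - 110))*200 - 355 = ((⅙)*(1/22)*(-132))*200 - 355 = -1*200 - 355 = -200 - 355 = -555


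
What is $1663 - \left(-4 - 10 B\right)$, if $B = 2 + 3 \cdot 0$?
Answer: $1687$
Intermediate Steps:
$B = 2$ ($B = 2 + 0 = 2$)
$1663 - \left(-4 - 10 B\right) = 1663 - \left(-4 - 20\right) = 1663 - -24 = 1663 + 24 = 1687$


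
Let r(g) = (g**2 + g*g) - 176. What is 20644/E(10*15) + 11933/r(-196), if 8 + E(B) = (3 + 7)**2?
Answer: 395896075/1763088 ≈ 224.55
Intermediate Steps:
r(g) = -176 + 2*g**2 (r(g) = (g**2 + g**2) - 176 = 2*g**2 - 176 = -176 + 2*g**2)
E(B) = 92 (E(B) = -8 + (3 + 7)**2 = -8 + 10**2 = -8 + 100 = 92)
20644/E(10*15) + 11933/r(-196) = 20644/92 + 11933/(-176 + 2*(-196)**2) = 20644*(1/92) + 11933/(-176 + 2*38416) = 5161/23 + 11933/(-176 + 76832) = 5161/23 + 11933/76656 = 395896075/1763088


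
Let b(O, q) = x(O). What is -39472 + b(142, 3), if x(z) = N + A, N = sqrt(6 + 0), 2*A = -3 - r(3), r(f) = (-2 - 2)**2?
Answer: -78963/2 + sqrt(6) ≈ -39479.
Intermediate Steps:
r(f) = 16 (r(f) = (-4)**2 = 16)
A = -19/2 (A = (-3 - 1*16)/2 = (-3 - 16)/2 = (1/2)*(-19) = -19/2 ≈ -9.5000)
N = sqrt(6) ≈ 2.4495
x(z) = -19/2 + sqrt(6) (x(z) = sqrt(6) - 19/2 = -19/2 + sqrt(6))
b(O, q) = -19/2 + sqrt(6)
-39472 + b(142, 3) = -39472 + (-19/2 + sqrt(6)) = -78963/2 + sqrt(6)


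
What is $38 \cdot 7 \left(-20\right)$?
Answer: $-5320$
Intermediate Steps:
$38 \cdot 7 \left(-20\right) = 266 \left(-20\right) = -5320$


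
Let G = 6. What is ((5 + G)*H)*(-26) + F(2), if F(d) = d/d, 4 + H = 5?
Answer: -285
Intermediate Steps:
H = 1 (H = -4 + 5 = 1)
F(d) = 1
((5 + G)*H)*(-26) + F(2) = ((5 + 6)*1)*(-26) + 1 = (11*1)*(-26) + 1 = 11*(-26) + 1 = -286 + 1 = -285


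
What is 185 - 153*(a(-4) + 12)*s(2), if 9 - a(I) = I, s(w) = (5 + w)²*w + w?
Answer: -382315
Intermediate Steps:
s(w) = w + w*(5 + w)² (s(w) = w*(5 + w)² + w = w + w*(5 + w)²)
a(I) = 9 - I
185 - 153*(a(-4) + 12)*s(2) = 185 - 153*((9 - 1*(-4)) + 12)*2*(1 + (5 + 2)²) = 185 - 153*((9 + 4) + 12)*2*(1 + 7²) = 185 - 153*(13 + 12)*2*(1 + 49) = 185 - 3825*2*50 = 185 - 3825*100 = 185 - 153*2500 = 185 - 382500 = -382315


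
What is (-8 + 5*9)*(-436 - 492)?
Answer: -34336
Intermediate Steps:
(-8 + 5*9)*(-436 - 492) = (-8 + 45)*(-928) = 37*(-928) = -34336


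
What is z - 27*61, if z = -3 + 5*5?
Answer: -1625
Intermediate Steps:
z = 22 (z = -3 + 25 = 22)
z - 27*61 = 22 - 27*61 = 22 - 1647 = -1625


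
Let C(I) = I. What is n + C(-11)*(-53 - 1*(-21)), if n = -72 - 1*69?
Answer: 211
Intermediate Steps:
n = -141 (n = -72 - 69 = -141)
n + C(-11)*(-53 - 1*(-21)) = -141 - 11*(-53 - 1*(-21)) = -141 - 11*(-53 + 21) = -141 - 11*(-32) = -141 + 352 = 211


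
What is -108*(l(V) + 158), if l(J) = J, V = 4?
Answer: -17496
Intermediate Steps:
-108*(l(V) + 158) = -108*(4 + 158) = -108*162 = -17496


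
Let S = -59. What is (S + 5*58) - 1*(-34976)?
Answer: 35207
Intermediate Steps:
(S + 5*58) - 1*(-34976) = (-59 + 5*58) - 1*(-34976) = (-59 + 290) + 34976 = 231 + 34976 = 35207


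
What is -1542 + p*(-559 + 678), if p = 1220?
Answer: 143638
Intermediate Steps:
-1542 + p*(-559 + 678) = -1542 + 1220*(-559 + 678) = -1542 + 1220*119 = -1542 + 145180 = 143638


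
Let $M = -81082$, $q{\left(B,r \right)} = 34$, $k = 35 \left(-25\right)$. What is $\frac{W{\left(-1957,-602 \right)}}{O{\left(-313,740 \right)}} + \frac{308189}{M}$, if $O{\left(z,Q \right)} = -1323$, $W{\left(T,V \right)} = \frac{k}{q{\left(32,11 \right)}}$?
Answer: $- \frac{492571816}{130258233} \approx -3.7815$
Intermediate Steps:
$k = -875$
$W{\left(T,V \right)} = - \frac{875}{34}$
$\frac{W{\left(-1957,-602 \right)}}{O{\left(-313,740 \right)}} + \frac{308189}{M} = - \frac{875}{34 \left(-1323\right)} + \frac{308189}{-81082} = \left(- \frac{875}{34}\right) \left(- \frac{1}{1323}\right) + 308189 \left(- \frac{1}{81082}\right) = \frac{125}{6426} - \frac{308189}{81082} = - \frac{492571816}{130258233}$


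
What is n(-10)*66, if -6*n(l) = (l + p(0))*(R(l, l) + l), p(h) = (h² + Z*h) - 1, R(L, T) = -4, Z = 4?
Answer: -1694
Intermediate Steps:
p(h) = -1 + h² + 4*h (p(h) = (h² + 4*h) - 1 = -1 + h² + 4*h)
n(l) = -(-1 + l)*(-4 + l)/6 (n(l) = -(l + (-1 + 0² + 4*0))*(-4 + l)/6 = -(l + (-1 + 0 + 0))*(-4 + l)/6 = -(l - 1)*(-4 + l)/6 = -(-1 + l)*(-4 + l)/6)
n(-10)*66 = (-⅔ - ⅙*(-10)² + (⅚)*(-10))*66 = (-⅔ - ⅙*100 - 25/3)*66 = (-⅔ - 50/3 - 25/3)*66 = -77/3*66 = -1694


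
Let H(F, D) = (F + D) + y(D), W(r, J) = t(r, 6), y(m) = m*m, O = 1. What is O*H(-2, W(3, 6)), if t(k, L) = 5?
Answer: 28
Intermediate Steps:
y(m) = m²
W(r, J) = 5
H(F, D) = D + F + D² (H(F, D) = (F + D) + D² = (D + F) + D² = D + F + D²)
O*H(-2, W(3, 6)) = 1*(5 - 2 + 5²) = 1*(5 - 2 + 25) = 1*28 = 28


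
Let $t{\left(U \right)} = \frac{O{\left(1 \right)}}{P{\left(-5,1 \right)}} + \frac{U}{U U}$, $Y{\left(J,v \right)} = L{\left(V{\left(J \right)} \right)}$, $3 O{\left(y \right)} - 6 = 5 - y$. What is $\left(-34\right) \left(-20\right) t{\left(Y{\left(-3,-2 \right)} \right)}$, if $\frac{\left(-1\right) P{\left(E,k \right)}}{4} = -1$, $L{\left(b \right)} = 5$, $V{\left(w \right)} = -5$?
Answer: $\frac{2108}{3} \approx 702.67$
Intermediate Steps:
$O{\left(y \right)} = \frac{11}{3} - \frac{y}{3}$ ($O{\left(y \right)} = 2 + \frac{5 - y}{3} = 2 - \left(- \frac{5}{3} + \frac{y}{3}\right) = \frac{11}{3} - \frac{y}{3}$)
$P{\left(E,k \right)} = 4$ ($P{\left(E,k \right)} = \left(-4\right) \left(-1\right) = 4$)
$Y{\left(J,v \right)} = 5$
$t{\left(U \right)} = \frac{5}{6} + \frac{1}{U}$ ($t{\left(U \right)} = \frac{\frac{11}{3} - \frac{1}{3}}{4} + \frac{U}{U U} = \left(\frac{11}{3} - \frac{1}{3}\right) \frac{1}{4} + \frac{U}{U^{2}} = \frac{10}{3} \cdot \frac{1}{4} + \frac{U}{U^{2}} = \frac{5}{6} + \frac{1}{U}$)
$\left(-34\right) \left(-20\right) t{\left(Y{\left(-3,-2 \right)} \right)} = \left(-34\right) \left(-20\right) \left(\frac{5}{6} + \frac{1}{5}\right) = 680 \left(\frac{5}{6} + \frac{1}{5}\right) = 680 \cdot \frac{31}{30} = \frac{2108}{3}$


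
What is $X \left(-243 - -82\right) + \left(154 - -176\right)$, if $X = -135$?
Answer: $22065$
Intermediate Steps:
$X \left(-243 - -82\right) + \left(154 - -176\right) = - 135 \left(-243 - -82\right) + \left(154 - -176\right) = - 135 \left(-243 + 82\right) + \left(154 + 176\right) = \left(-135\right) \left(-161\right) + 330 = 21735 + 330 = 22065$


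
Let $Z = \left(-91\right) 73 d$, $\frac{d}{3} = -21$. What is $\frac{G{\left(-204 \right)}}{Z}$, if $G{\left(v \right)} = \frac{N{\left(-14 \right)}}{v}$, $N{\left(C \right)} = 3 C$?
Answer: $\frac{1}{2032758} \approx 4.9194 \cdot 10^{-7}$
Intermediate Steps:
$G{\left(v \right)} = - \frac{42}{v}$ ($G{\left(v \right)} = \frac{3 \left(-14\right)}{v} = - \frac{42}{v}$)
$d = -63$ ($d = 3 \left(-21\right) = -63$)
$Z = 418509$ ($Z = \left(-91\right) 73 \left(-63\right) = \left(-6643\right) \left(-63\right) = 418509$)
$\frac{G{\left(-204 \right)}}{Z} = \frac{\left(-42\right) \frac{1}{-204}}{418509} = \left(-42\right) \left(- \frac{1}{204}\right) \frac{1}{418509} = \frac{7}{34} \cdot \frac{1}{418509} = \frac{1}{2032758}$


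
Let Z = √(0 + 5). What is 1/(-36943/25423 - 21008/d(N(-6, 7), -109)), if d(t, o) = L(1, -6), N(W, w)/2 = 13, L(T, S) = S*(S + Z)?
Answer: -122464740590919/71667600727747351 + 20367117210648*√5/71667600727747351 ≈ -0.0010733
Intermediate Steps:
Z = √5 ≈ 2.2361
L(T, S) = S*(S + √5)
N(W, w) = 26 (N(W, w) = 2*13 = 26)
d(t, o) = 36 - 6*√5 (d(t, o) = -6*(-6 + √5) = 36 - 6*√5)
1/(-36943/25423 - 21008/d(N(-6, 7), -109)) = 1/(-36943/25423 - 21008/(36 - 6*√5))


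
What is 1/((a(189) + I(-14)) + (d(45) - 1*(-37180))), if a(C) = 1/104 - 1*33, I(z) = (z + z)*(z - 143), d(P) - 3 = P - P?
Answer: 104/4320785 ≈ 2.4070e-5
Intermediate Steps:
d(P) = 3 (d(P) = 3 + (P - P) = 3 + 0 = 3)
I(z) = 2*z*(-143 + z) (I(z) = (2*z)*(-143 + z) = 2*z*(-143 + z))
a(C) = -3431/104 (a(C) = 1/104 - 33 = -3431/104)
1/((a(189) + I(-14)) + (d(45) - 1*(-37180))) = 1/((-3431/104 + 2*(-14)*(-143 - 14)) + (3 - 1*(-37180))) = 1/((-3431/104 + 2*(-14)*(-157)) + (3 + 37180)) = 1/((-3431/104 + 4396) + 37183) = 1/(453753/104 + 37183) = 1/(4320785/104) = 104/4320785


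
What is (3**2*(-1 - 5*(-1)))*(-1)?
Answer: -36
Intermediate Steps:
(3**2*(-1 - 5*(-1)))*(-1) = (9*(-1 + 5))*(-1) = (9*4)*(-1) = 36*(-1) = -36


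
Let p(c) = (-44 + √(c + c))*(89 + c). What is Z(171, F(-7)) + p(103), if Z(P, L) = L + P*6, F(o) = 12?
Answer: -7410 + 192*√206 ≈ -4654.3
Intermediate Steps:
Z(P, L) = L + 6*P
p(c) = (-44 + √2*√c)*(89 + c) (p(c) = (-44 + √(2*c))*(89 + c) = (-44 + √2*√c)*(89 + c))
Z(171, F(-7)) + p(103) = (12 + 6*171) + (-3916 - 44*103 + √2*103^(3/2) + 89*√2*√103) = (12 + 1026) + (-3916 - 4532 + √2*(103*√103) + 89*√206) = 1038 + (-3916 - 4532 + 103*√206 + 89*√206) = 1038 + (-8448 + 192*√206) = -7410 + 192*√206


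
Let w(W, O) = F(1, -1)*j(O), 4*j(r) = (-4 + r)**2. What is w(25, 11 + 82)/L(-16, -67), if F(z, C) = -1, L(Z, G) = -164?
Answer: 7921/656 ≈ 12.075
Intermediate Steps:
j(r) = (-4 + r)**2/4
w(W, O) = -(-4 + O)**2/4
w(25, 11 + 82)/L(-16, -67) = -(-4 + (11 + 82))**2/4/(-164) = -(-4 + 93)**2/4*(-1/164) = -1/4*89**2*(-1/164) = -1/4*7921*(-1/164) = -7921/4*(-1/164) = 7921/656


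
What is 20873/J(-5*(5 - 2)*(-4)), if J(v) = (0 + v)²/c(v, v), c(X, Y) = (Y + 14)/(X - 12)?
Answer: 772301/86400 ≈ 8.9387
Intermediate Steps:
c(X, Y) = (14 + Y)/(-12 + X)
J(v) = v²*(-12 + v)/(14 + v) (J(v) = (0 + v)²/(((14 + v)/(-12 + v))) = v²*((-12 + v)/(14 + v)) = v²*(-12 + v)/(14 + v))
20873/J(-5*(5 - 2)*(-4)) = 20873/(((-5*(5 - 2)*(-4))²*(-12 - 5*(5 - 2)*(-4))/(14 - 5*(5 - 2)*(-4)))) = 20873/(((-15*(-4))²*(-12 - 15*(-4))/(14 - 15*(-4)))) = 20873/(((-5*(-12))²*(-12 - 5*(-12))/(14 - 5*(-12)))) = 20873/((60²*(-12 + 60)/(14 + 60))) = 20873/((3600*48/74)) = 20873/((3600*(1/74)*48)) = 20873/(86400/37) = 20873*(37/86400) = 772301/86400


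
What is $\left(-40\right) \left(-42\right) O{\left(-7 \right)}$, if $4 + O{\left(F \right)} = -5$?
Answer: $-15120$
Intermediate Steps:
$O{\left(F \right)} = -9$ ($O{\left(F \right)} = -4 - 5 = -9$)
$\left(-40\right) \left(-42\right) O{\left(-7 \right)} = \left(-40\right) \left(-42\right) \left(-9\right) = 1680 \left(-9\right) = -15120$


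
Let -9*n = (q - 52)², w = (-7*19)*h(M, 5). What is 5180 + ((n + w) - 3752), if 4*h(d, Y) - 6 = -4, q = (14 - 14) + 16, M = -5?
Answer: 2435/2 ≈ 1217.5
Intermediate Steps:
q = 16 (q = 0 + 16 = 16)
h(d, Y) = ½ (h(d, Y) = 3/2 + (¼)*(-4) = 3/2 - 1 = ½)
w = -133/2 (w = -7*19*(½) = -133*½ = -133/2 ≈ -66.500)
n = -144 (n = -(16 - 52)²/9 = -⅑*(-36)² = -⅑*1296 = -144)
5180 + ((n + w) - 3752) = 5180 + ((-144 - 133/2) - 3752) = 5180 + (-421/2 - 3752) = 5180 - 7925/2 = 2435/2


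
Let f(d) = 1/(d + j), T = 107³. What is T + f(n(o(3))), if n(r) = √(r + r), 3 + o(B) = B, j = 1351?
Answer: 1655033094/1351 ≈ 1.2250e+6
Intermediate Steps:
o(B) = -3 + B
T = 1225043
n(r) = √2*√r (n(r) = √(2*r) = √2*√r)
f(d) = 1/(1351 + d) (f(d) = 1/(d + 1351) = 1/(1351 + d))
T + f(n(o(3))) = 1225043 + 1/(1351 + √2*√(-3 + 3)) = 1225043 + 1/(1351 + √2*√0) = 1225043 + 1/(1351 + √2*0) = 1225043 + 1/(1351 + 0) = 1225043 + 1/1351 = 1655033094/1351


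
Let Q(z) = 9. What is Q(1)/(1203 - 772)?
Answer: 9/431 ≈ 0.020882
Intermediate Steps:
Q(1)/(1203 - 772) = 9/(1203 - 772) = 9/431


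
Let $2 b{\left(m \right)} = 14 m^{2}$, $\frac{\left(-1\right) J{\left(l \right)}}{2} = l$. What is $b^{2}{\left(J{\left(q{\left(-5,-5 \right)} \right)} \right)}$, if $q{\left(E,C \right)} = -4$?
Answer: $200704$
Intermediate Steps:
$J{\left(l \right)} = - 2 l$
$b{\left(m \right)} = 7 m^{2}$ ($b{\left(m \right)} = \frac{14 m^{2}}{2} = 7 m^{2}$)
$b^{2}{\left(J{\left(q{\left(-5,-5 \right)} \right)} \right)} = \left(7 \left(\left(-2\right) \left(-4\right)\right)^{2}\right)^{2} = \left(7 \cdot 8^{2}\right)^{2} = \left(7 \cdot 64\right)^{2} = 448^{2} = 200704$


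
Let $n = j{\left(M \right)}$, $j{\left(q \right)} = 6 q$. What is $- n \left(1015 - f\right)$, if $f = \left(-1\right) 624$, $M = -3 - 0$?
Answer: $29502$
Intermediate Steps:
$M = -3$ ($M = -3 + 0 = -3$)
$f = -624$
$n = -18$ ($n = 6 \left(-3\right) = -18$)
$- n \left(1015 - f\right) = \left(-1\right) \left(-18\right) \left(1015 - -624\right) = 18 \left(1015 + 624\right) = 18 \cdot 1639 = 29502$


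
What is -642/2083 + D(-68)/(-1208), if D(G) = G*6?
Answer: 9291/314533 ≈ 0.029539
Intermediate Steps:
D(G) = 6*G
-642/2083 + D(-68)/(-1208) = -642/2083 + (6*(-68))/(-1208) = -642*1/2083 - 408*(-1/1208) = -642/2083 + 51/151 = 9291/314533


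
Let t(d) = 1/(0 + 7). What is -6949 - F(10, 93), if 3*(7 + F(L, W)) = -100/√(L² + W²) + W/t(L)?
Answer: -7159 + 100*√8749/26247 ≈ -7158.6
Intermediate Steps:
t(d) = ⅐ (t(d) = 1/7 = ⅐)
F(L, W) = -7 - 100/(3*√(L² + W²)) + 7*W/3 (F(L, W) = -7 + (-100/√(L² + W²) + W/(⅐))/3 = -7 + (-100/√(L² + W²) + W*7)/3 = -7 + (-100/√(L² + W²) + 7*W)/3 = -7 + (-100/(3*√(L² + W²)) + 7*W/3) = -7 - 100/(3*√(L² + W²)) + 7*W/3)
-6949 - F(10, 93) = -6949 - (-7 - 100/(3*√(10² + 93²)) + (7/3)*93) = -6949 - (-7 - 100/(3*√(100 + 8649)) + 217) = -6949 - (-7 - 100*√8749/26247 + 217) = -6949 - (210 - 100*√8749/26247) = -6949 + (-210 + 100*√8749/26247) = -7159 + 100*√8749/26247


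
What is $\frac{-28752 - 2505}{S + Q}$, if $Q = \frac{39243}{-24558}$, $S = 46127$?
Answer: $- \frac{85289934}{125860847} \approx -0.67765$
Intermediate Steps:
$Q = - \frac{13081}{8186}$ ($Q = 39243 \left(- \frac{1}{24558}\right) = - \frac{13081}{8186} \approx -1.598$)
$\frac{-28752 - 2505}{S + Q} = \frac{-28752 - 2505}{46127 - \frac{13081}{8186}} = - \frac{31257}{\frac{377582541}{8186}} = \left(-31257\right) \frac{8186}{377582541} = - \frac{85289934}{125860847}$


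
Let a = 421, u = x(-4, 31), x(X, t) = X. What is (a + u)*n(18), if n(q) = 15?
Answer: 6255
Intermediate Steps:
u = -4
(a + u)*n(18) = (421 - 4)*15 = 417*15 = 6255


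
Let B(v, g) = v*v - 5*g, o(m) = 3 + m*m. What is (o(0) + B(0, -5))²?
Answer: 784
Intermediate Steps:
o(m) = 3 + m²
B(v, g) = v² - 5*g
(o(0) + B(0, -5))² = ((3 + 0²) + (0² - 5*(-5)))² = ((3 + 0) + (0 + 25))² = (3 + 25)² = 28² = 784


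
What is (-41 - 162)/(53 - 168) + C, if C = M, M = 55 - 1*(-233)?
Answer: 33323/115 ≈ 289.77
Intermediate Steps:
M = 288 (M = 55 + 233 = 288)
C = 288
(-41 - 162)/(53 - 168) + C = (-41 - 162)/(53 - 168) + 288 = -203/(-115) + 288 = -203*(-1/115) + 288 = 203/115 + 288 = 33323/115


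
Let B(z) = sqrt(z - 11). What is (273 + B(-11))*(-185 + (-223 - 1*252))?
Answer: -180180 - 660*I*sqrt(22) ≈ -1.8018e+5 - 3095.7*I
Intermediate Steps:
B(z) = sqrt(-11 + z)
(273 + B(-11))*(-185 + (-223 - 1*252)) = (273 + sqrt(-11 - 11))*(-185 + (-223 - 1*252)) = (273 + sqrt(-22))*(-185 + (-223 - 252)) = (273 + I*sqrt(22))*(-185 - 475) = (273 + I*sqrt(22))*(-660) = -180180 - 660*I*sqrt(22)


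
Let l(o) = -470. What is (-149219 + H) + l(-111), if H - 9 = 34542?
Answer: -115138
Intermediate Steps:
H = 34551 (H = 9 + 34542 = 34551)
(-149219 + H) + l(-111) = (-149219 + 34551) - 470 = -114668 - 470 = -115138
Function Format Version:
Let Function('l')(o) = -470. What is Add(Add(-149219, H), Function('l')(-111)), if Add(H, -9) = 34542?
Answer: -115138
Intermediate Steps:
H = 34551 (H = Add(9, 34542) = 34551)
Add(Add(-149219, H), Function('l')(-111)) = Add(Add(-149219, 34551), -470) = Add(-114668, -470) = -115138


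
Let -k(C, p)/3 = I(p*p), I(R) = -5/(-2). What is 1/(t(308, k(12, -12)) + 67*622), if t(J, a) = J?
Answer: 1/41982 ≈ 2.3820e-5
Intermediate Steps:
I(R) = 5/2 (I(R) = -5*(-1/2) = 5/2)
k(C, p) = -15/2 (k(C, p) = -3*5/2 = -15/2)
1/(t(308, k(12, -12)) + 67*622) = 1/(308 + 67*622) = 1/(308 + 41674) = 1/41982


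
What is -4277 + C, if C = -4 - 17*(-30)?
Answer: -3771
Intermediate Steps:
C = 506 (C = -4 + 510 = 506)
-4277 + C = -4277 + 506 = -3771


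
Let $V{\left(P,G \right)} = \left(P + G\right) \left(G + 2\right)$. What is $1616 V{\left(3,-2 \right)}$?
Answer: $0$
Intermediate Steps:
$V{\left(P,G \right)} = \left(2 + G\right) \left(G + P\right)$ ($V{\left(P,G \right)} = \left(G + P\right) \left(2 + G\right) = \left(2 + G\right) \left(G + P\right)$)
$1616 V{\left(3,-2 \right)} = 1616 \left(\left(-2\right)^{2} + 2 \left(-2\right) + 2 \cdot 3 - 6\right) = 1616 \left(4 - 4 + 6 - 6\right) = 1616 \cdot 0 = 0$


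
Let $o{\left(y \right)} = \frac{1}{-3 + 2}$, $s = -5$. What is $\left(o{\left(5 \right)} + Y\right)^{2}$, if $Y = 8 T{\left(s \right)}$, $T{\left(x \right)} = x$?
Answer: $1681$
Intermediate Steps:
$Y = -40$ ($Y = 8 \left(-5\right) = -40$)
$o{\left(y \right)} = -1$ ($o{\left(y \right)} = \frac{1}{-1} = -1$)
$\left(o{\left(5 \right)} + Y\right)^{2} = \left(-1 - 40\right)^{2} = \left(-41\right)^{2} = 1681$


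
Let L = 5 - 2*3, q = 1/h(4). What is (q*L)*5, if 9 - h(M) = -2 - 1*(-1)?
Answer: -½ ≈ -0.50000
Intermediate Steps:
h(M) = 10 (h(M) = 9 - (-2 - 1*(-1)) = 9 - (-2 + 1) = 9 - 1*(-1) = 9 + 1 = 10)
q = ⅒ (q = 1/10 = ⅒ ≈ 0.10000)
L = -1 (L = 5 - 6 = -1)
(q*L)*5 = ((⅒)*(-1))*5 = -⅒*5 = -½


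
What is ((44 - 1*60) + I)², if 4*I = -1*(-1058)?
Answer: 247009/4 ≈ 61752.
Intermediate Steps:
I = 529/2 (I = (-1*(-1058))/4 = (¼)*1058 = 529/2 ≈ 264.50)
((44 - 1*60) + I)² = ((44 - 1*60) + 529/2)² = ((44 - 60) + 529/2)² = (-16 + 529/2)² = (497/2)² = 247009/4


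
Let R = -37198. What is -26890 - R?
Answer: 10308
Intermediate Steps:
-26890 - R = -26890 - 1*(-37198) = -26890 + 37198 = 10308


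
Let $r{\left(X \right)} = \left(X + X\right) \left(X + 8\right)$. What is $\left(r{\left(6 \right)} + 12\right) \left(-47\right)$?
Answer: $-8460$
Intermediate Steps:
$r{\left(X \right)} = 2 X \left(8 + X\right)$
$\left(r{\left(6 \right)} + 12\right) \left(-47\right) = \left(2 \cdot 6 \left(8 + 6\right) + 12\right) \left(-47\right) = \left(2 \cdot 6 \cdot 14 + 12\right) \left(-47\right) = \left(168 + 12\right) \left(-47\right) = 180 \left(-47\right) = -8460$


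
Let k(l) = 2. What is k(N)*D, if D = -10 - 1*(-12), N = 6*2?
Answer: 4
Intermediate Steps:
N = 12
D = 2 (D = -10 + 12 = 2)
k(N)*D = 2*2 = 4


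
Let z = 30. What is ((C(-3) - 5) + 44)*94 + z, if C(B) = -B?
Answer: 3978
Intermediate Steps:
((C(-3) - 5) + 44)*94 + z = ((-1*(-3) - 5) + 44)*94 + 30 = ((3 - 5) + 44)*94 + 30 = (-2 + 44)*94 + 30 = 42*94 + 30 = 3948 + 30 = 3978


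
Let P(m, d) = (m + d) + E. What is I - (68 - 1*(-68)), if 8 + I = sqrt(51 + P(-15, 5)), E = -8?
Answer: -144 + sqrt(33) ≈ -138.26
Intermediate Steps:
P(m, d) = -8 + d + m (P(m, d) = (m + d) - 8 = (d + m) - 8 = -8 + d + m)
I = -8 + sqrt(33) (I = -8 + sqrt(51 + (-8 + 5 - 15)) = -8 + sqrt(51 - 18) = -8 + sqrt(33) ≈ -2.2554)
I - (68 - 1*(-68)) = (-8 + sqrt(33)) - (68 - 1*(-68)) = (-8 + sqrt(33)) - (68 + 68) = (-8 + sqrt(33)) - 1*136 = (-8 + sqrt(33)) - 136 = -144 + sqrt(33)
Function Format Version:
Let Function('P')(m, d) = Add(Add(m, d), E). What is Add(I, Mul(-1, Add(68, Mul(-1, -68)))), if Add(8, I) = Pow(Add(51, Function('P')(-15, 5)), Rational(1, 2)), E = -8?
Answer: Add(-144, Pow(33, Rational(1, 2))) ≈ -138.26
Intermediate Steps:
Function('P')(m, d) = Add(-8, d, m) (Function('P')(m, d) = Add(Add(m, d), -8) = Add(Add(d, m), -8) = Add(-8, d, m))
I = Add(-8, Pow(33, Rational(1, 2))) (I = Add(-8, Pow(Add(51, Add(-8, 5, -15)), Rational(1, 2))) = Add(-8, Pow(Add(51, -18), Rational(1, 2))) = Add(-8, Pow(33, Rational(1, 2))) ≈ -2.2554)
Add(I, Mul(-1, Add(68, Mul(-1, -68)))) = Add(Add(-8, Pow(33, Rational(1, 2))), Mul(-1, Add(68, Mul(-1, -68)))) = Add(Add(-8, Pow(33, Rational(1, 2))), Mul(-1, Add(68, 68))) = Add(Add(-8, Pow(33, Rational(1, 2))), Mul(-1, 136)) = Add(Add(-8, Pow(33, Rational(1, 2))), -136) = Add(-144, Pow(33, Rational(1, 2)))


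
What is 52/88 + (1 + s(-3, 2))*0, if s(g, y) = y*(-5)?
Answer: 13/22 ≈ 0.59091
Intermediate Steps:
s(g, y) = -5*y
52/88 + (1 + s(-3, 2))*0 = 52/88 + (1 - 5*2)*0 = 52*(1/88) + (1 - 10)*0 = 13/22 - 9*0 = 13/22 + 0 = 13/22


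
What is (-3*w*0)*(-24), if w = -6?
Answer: 0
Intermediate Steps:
(-3*w*0)*(-24) = (-3*(-6)*0)*(-24) = (18*0)*(-24) = 0*(-24) = 0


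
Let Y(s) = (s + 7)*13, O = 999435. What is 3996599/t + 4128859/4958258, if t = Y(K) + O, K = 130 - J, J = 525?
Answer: 23921869194411/4930447130878 ≈ 4.8519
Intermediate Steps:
K = -395 (K = 130 - 1*525 = 130 - 525 = -395)
Y(s) = 91 + 13*s (Y(s) = (7 + s)*13 = 91 + 13*s)
t = 994391 (t = (91 + 13*(-395)) + 999435 = (91 - 5135) + 999435 = -5044 + 999435 = 994391)
3996599/t + 4128859/4958258 = 3996599/994391 + 4128859/4958258 = 23921869194411/4930447130878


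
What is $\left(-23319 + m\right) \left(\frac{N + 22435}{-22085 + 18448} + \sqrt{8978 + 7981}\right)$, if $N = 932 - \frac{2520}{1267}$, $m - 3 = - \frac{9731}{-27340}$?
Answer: $\frac{2695817528491503}{17997839980} - \frac{637449709 \sqrt{16959}}{27340} \approx -2.8865 \cdot 10^{6}$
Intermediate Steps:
$m = \frac{91751}{27340}$ ($m = 3 - \frac{9731}{-27340} = 3 - - \frac{9731}{27340} = 3 + \frac{9731}{27340} = \frac{91751}{27340} \approx 3.3559$)
$N = \frac{168332}{181}$ ($N = 932 - \frac{360}{181} = \frac{168332}{181} \approx 930.01$)
$\left(-23319 + m\right) \left(\frac{N + 22435}{-22085 + 18448} + \sqrt{8978 + 7981}\right) = \left(-23319 + \frac{91751}{27340}\right) \left(\frac{\frac{168332}{181} + 22435}{-22085 + 18448} + \sqrt{8978 + 7981}\right) = - \frac{637449709 \left(\frac{4229067}{181 \left(-3637\right)} + \sqrt{16959}\right)}{27340} = - \frac{637449709 \left(\frac{4229067}{181} \left(- \frac{1}{3637}\right) + \sqrt{16959}\right)}{27340} = - \frac{637449709 \left(- \frac{4229067}{658297} + \sqrt{16959}\right)}{27340} = \frac{2695817528491503}{17997839980} - \frac{637449709 \sqrt{16959}}{27340}$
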